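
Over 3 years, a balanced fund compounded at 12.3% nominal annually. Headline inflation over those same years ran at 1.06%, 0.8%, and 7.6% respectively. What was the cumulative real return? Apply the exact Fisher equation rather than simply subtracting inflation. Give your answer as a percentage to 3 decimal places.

Cumulative inflation factor: 1.0106 × 1.008 × 1.076 ≈ 1.09610.
Nominal growth factor: 1.41625. Real growth factor = 1.41625 / 1.09610 ≈ 1.29207.
Total real return ≈ 29.2073%.

29.207%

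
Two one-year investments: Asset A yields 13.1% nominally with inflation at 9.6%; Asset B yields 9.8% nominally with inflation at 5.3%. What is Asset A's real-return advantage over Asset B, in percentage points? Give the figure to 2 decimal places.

-1.08

Asset A real return: 1.131/1.096 − 1 = 3.193%.
Asset B real return: 1.098/1.053 − 1 = 4.274%.
Difference: 3.193 − 4.274 = -1.081 pp.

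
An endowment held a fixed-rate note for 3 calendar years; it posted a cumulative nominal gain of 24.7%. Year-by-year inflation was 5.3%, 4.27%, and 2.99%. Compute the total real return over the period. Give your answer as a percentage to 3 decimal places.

10.277%

Cumulative inflation factor: 1.053 × 1.0427 × 1.0299 ≈ 1.13079.
Nominal growth factor: 1.24700. Real growth factor = 1.24700 / 1.13079 ≈ 1.10277.
Total real return ≈ 10.2767%.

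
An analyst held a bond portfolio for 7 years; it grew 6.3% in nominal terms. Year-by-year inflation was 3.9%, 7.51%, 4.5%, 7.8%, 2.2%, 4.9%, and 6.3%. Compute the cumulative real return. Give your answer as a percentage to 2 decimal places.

-25.87%

Cumulative inflation factor: 1.039 × 1.0751 × 1.045 × 1.078 × 1.022 × 1.049 × 1.063 ≈ 1.43403.
Nominal growth factor: 1.06300. Real growth factor = 1.06300 / 1.43403 ≈ 0.74127.
Total real return ≈ -25.8734%.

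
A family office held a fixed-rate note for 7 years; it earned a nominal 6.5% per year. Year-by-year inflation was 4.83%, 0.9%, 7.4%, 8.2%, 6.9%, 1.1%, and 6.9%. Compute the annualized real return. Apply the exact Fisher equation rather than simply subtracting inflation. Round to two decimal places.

Cumulative inflation factor: 1.0483 × 1.009 × 1.074 × 1.082 × 1.069 × 1.011 × 1.069 ≈ 1.42009.
Nominal growth factor: 1.55399. Real growth factor = 1.55399 / 1.42009 ≈ 1.09429.
Annualized: 1.09429^(1/7) − 1 ≈ 0.01296.

1.30%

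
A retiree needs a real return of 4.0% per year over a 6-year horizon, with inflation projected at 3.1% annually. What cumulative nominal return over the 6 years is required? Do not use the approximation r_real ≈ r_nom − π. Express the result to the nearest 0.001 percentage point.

51.968%

Required annual nominal rate: (1+4.0%)(1+3.1%) − 1 = 7.224%.
Cumulative over 6 years: (1 + 0.07224)^6 − 1 ≈ 0.51968.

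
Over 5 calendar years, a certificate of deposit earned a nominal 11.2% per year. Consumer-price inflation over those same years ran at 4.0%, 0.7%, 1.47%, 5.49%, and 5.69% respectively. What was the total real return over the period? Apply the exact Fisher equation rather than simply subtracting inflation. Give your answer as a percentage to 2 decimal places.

43.51%

Cumulative inflation factor: 1.040 × 1.007 × 1.0147 × 1.0549 × 1.0569 ≈ 1.18480.
Nominal growth factor: 1.70029. Real growth factor = 1.70029 / 1.18480 ≈ 1.43509.
Total real return ≈ 43.5087%.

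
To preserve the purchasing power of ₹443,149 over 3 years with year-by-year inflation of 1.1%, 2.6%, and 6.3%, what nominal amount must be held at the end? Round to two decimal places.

₹488,631.61

Cumulative price-level factor: 1.011 × 1.026 × 1.063 = 1.102635018.
Multiplying ₹443,149 by the price-level factor gives the future nominal sum.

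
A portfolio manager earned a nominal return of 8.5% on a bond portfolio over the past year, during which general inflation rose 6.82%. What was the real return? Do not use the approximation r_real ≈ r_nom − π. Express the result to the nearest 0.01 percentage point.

1.57%

Real return via the Fisher equation: (1 + 8.5%)/(1 + 6.82%) − 1 = 1.085/1.0682 − 1 ≈ 0.01573.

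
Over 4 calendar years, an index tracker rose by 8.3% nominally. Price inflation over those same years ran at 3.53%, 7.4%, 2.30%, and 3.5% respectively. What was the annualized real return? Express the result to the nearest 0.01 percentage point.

-2.07%

Cumulative inflation factor: 1.0353 × 1.074 × 1.0230 × 1.035 ≈ 1.17730.
Nominal growth factor: 1.08300. Real growth factor = 1.08300 / 1.17730 ≈ 0.91990.
Annualized: 0.91990^(1/4) − 1 ≈ -0.02066.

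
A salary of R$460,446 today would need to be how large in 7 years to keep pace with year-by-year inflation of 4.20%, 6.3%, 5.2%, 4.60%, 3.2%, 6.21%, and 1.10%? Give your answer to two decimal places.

Cumulative price-level factor: 1.0420 × 1.063 × 1.052 × 1.0460 × 1.032 × 1.0621 × 1.0110 ≈ 1.3506557430.
Multiplying R$460,446 by the price-level factor gives the future nominal sum.

R$621,904.03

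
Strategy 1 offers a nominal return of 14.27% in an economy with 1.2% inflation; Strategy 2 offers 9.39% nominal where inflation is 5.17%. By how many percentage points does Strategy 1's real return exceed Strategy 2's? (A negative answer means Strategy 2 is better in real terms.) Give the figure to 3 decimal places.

8.902

Strategy 1 real return: 1.1427/1.012 − 1 = 12.9150%.
Strategy 2 real return: 1.0939/1.0517 − 1 = 4.0126%.
Difference: 12.9150 − 4.0126 = 8.9024 pp.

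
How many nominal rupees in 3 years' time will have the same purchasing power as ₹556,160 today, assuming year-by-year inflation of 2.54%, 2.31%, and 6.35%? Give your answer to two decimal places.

Cumulative price-level factor: 1.0254 × 1.0231 × 1.0635 ≈ 1.1157037480.
The nominal amount required is ₹556,160 scaled up by that factor.

₹620,509.80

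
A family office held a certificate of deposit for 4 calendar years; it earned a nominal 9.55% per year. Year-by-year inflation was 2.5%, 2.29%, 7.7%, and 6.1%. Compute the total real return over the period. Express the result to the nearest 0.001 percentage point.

Cumulative inflation factor: 1.025 × 1.0229 × 1.077 × 1.061 ≈ 1.19809.
Nominal growth factor: 1.44029. Real growth factor = 1.44029 / 1.19809 ≈ 1.20216.
Total real return ≈ 20.2158%.

20.216%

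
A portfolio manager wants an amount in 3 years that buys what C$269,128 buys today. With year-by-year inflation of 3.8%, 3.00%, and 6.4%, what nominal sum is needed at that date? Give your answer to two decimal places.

Cumulative price-level factor: 1.038 × 1.0300 × 1.064 = 1.13756496.
Multiplying C$269,128 by the price-level factor gives the future nominal sum.

C$306,150.58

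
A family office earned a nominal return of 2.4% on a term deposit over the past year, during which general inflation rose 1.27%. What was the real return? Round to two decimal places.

Real return via the Fisher equation: (1 + 2.4%)/(1 + 1.27%) − 1 = 1.024/1.0127 − 1 ≈ 0.01116.

1.12%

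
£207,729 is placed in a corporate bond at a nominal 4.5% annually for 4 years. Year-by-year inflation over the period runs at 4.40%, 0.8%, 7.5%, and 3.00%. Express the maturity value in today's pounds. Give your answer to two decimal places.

Nominal value at maturity: £207,729 × (1 + 4.5%)^4 ≈ £247,720.70.
Price-level factor over 4 years: 1.0440 × 1.008 × 1.075 × 1.0300 = 1.165216752.
The maturity value deflated by that factor is the answer in today's purchasing power.

£212,596.24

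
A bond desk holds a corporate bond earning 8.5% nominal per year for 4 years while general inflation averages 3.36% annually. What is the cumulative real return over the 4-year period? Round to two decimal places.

The annual real rate is (1+8.5%)/(1+3.36%) − 1 = 4.9729%.
Compounded over 4 years: (1 + 0.049729)^4 − 1 ≈ 0.21425.

21.43%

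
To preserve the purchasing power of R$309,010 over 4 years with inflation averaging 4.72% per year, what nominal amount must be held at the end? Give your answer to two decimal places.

R$371,613.15

Cumulative price-level factor: (1+4.72%)^4 ≈ 1.2025926195.
The nominal amount required is R$309,010 scaled up by that factor.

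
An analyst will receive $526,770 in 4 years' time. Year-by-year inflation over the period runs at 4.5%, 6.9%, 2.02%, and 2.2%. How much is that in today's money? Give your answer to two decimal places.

$452,262.75

Price-level factor over 4 years: 1.045 × 1.069 × 1.0202 × 1.022 ≈ 1.1647432725.
Purchasing power today: $526,770 divided by that factor.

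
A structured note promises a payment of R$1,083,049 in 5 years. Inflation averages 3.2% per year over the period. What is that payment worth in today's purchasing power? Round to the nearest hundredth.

Price-level factor over 5 years: (1 + 3.2%)^5 ≈ 1.1705729564.
Purchasing power today: R$1,083,049 divided by that factor.

R$925,229.82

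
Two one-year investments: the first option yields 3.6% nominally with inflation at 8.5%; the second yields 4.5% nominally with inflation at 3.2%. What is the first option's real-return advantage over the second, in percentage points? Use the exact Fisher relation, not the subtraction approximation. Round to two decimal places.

The first option real return: 1.036/1.085 − 1 = -4.516%.
The second real return: 1.045/1.032 − 1 = 1.260%.
Difference: -4.516 − 1.260 = -5.776 pp.

-5.78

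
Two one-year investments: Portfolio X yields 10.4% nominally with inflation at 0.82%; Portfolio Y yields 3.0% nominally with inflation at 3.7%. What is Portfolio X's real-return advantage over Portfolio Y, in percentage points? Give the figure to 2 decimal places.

10.18

Portfolio X real return: 1.104/1.0082 − 1 = 9.502%.
Portfolio Y real return: 1.030/1.037 − 1 = -0.675%.
Difference: 9.502 − (-0.675) = 10.177 pp.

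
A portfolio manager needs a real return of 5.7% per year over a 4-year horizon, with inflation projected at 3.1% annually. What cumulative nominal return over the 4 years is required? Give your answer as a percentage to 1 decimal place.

Required annual nominal rate: (1+5.7%)(1+3.1%) − 1 = 8.9767%.
Cumulative over 4 years: (1 + 0.089767)^4 − 1 ≈ 0.41038.

41.0%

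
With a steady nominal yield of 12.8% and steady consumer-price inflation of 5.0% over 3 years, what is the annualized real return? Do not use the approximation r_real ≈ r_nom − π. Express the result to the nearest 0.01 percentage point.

With constant rates the annual real return is the same each year: (1+12.8%)/(1+5.0%) − 1 = 0.07429.

7.43%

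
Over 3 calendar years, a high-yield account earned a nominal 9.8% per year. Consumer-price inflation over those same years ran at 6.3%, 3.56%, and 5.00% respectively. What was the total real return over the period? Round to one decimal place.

Cumulative inflation factor: 1.063 × 1.0356 × 1.0500 ≈ 1.15588.
Nominal growth factor: 1.32375. Real growth factor = 1.32375 / 1.15588 ≈ 1.14523.
Total real return ≈ 14.5229%.

14.5%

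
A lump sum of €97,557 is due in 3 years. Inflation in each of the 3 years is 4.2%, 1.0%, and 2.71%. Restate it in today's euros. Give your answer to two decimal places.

€90,251.95

Price-level factor over 3 years: 1.042 × 1.010 × 1.0271 = 1.080940582.
Purchasing power today: €97,557 divided by that factor.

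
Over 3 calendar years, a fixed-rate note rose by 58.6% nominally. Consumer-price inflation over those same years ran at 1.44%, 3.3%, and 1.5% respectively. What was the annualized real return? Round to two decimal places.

14.25%

Cumulative inflation factor: 1.0144 × 1.033 × 1.015 ≈ 1.06359.
Nominal growth factor: 1.58600. Real growth factor = 1.58600 / 1.06359 ≈ 1.49117.
Annualized: 1.49117^(1/3) − 1 ≈ 0.14246.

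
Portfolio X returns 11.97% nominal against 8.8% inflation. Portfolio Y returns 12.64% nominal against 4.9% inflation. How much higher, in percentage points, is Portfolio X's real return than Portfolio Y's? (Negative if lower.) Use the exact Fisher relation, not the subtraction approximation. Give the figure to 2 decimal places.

Portfolio X real return: 1.1197/1.088 − 1 = 2.914%.
Portfolio Y real return: 1.1264/1.049 − 1 = 7.378%.
Difference: 2.914 − 7.378 = -4.464 pp.

-4.46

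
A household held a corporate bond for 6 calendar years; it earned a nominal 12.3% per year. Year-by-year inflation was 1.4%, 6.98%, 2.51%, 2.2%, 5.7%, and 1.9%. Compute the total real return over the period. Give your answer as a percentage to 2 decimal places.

63.86%

Cumulative inflation factor: 1.014 × 1.0698 × 1.0251 × 1.022 × 1.057 × 1.019 ≈ 1.22407.
Nominal growth factor: 2.00576. Real growth factor = 2.00576 / 1.22407 ≈ 1.63860.
Total real return ≈ 63.8595%.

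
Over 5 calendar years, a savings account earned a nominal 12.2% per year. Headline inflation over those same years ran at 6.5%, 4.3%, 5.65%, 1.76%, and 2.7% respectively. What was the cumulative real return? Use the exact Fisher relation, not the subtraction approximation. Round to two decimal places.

44.98%

Cumulative inflation factor: 1.065 × 1.043 × 1.0565 × 1.0176 × 1.027 ≈ 1.22645.
Nominal growth factor: 1.77813. Real growth factor = 1.77813 / 1.22645 ≈ 1.44982.
Total real return ≈ 44.9817%.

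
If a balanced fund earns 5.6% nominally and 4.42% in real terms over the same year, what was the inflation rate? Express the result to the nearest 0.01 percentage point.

1.13%

From (1+r_nom) = (1+r_real)(1+π), we get 1+π = (1 + 5.6%)/(1 + 4.42%) = 1.056/1.0442 ≈ 1.01130.
So π ≈ 1.1301%.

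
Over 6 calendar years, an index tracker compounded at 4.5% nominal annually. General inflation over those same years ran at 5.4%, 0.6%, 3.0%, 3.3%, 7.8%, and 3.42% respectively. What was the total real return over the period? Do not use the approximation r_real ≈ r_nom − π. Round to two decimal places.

3.54%

Cumulative inflation factor: 1.054 × 1.006 × 1.030 × 1.033 × 1.078 × 1.0342 ≈ 1.25776.
Nominal growth factor: 1.30226. Real growth factor = 1.30226 / 1.25776 ≈ 1.03538.
Total real return ≈ 3.5377%.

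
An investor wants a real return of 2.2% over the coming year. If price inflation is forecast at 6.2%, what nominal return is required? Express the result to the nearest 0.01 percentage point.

8.54%

By the Fisher equation, 1 + r_nom = (1 + 2.2%)(1 + 6.2%) = 1.022 × 1.062 = 1.085364.
So r_nom = 8.5364%.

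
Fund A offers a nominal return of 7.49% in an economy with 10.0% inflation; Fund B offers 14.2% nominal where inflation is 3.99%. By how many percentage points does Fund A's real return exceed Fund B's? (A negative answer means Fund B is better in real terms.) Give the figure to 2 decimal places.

Fund A real return: 1.0749/1.100 − 1 = -2.282%.
Fund B real return: 1.142/1.0399 − 1 = 9.818%.
Difference: -2.282 − 9.818 = -12.100 pp.

-12.10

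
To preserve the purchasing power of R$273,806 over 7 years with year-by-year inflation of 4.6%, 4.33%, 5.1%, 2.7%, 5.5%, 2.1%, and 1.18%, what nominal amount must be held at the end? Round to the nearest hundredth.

Cumulative price-level factor: 1.046 × 1.0433 × 1.051 × 1.027 × 1.055 × 1.021 × 1.0118 ≈ 1.2837691302.
The nominal amount required is R$273,806 scaled up by that factor.

R$351,503.69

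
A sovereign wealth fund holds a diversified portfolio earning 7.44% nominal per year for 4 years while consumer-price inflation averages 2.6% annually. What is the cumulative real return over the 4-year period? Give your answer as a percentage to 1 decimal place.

20.2%

The annual real rate is (1+7.44%)/(1+2.6%) − 1 = 4.7173%.
Compounded over 4 years: (1 + 0.047173)^4 − 1 ≈ 0.20247.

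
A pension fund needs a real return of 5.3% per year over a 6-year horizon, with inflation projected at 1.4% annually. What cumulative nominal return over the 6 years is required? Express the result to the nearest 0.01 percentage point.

48.18%

Required annual nominal rate: (1+5.3%)(1+1.4%) − 1 = 6.7742%.
Cumulative over 6 years: (1 + 0.067742)^6 − 1 ≈ 0.48183.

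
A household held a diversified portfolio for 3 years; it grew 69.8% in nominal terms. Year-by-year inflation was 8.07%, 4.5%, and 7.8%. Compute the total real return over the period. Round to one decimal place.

39.5%

Cumulative inflation factor: 1.0807 × 1.045 × 1.078 ≈ 1.21742.
Nominal growth factor: 1.69800. Real growth factor = 1.69800 / 1.21742 ≈ 1.39475.
Total real return ≈ 39.4754%.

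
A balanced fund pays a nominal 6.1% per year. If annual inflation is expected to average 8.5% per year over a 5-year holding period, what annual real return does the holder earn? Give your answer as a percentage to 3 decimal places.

With constant rates the annual real return is the same each year: (1+6.1%)/(1+8.5%) − 1 = -0.02212.

-2.212%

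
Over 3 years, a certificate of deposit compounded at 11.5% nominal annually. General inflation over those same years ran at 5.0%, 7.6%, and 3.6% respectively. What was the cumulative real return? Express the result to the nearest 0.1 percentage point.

18.4%

Cumulative inflation factor: 1.050 × 1.076 × 1.036 ≈ 1.17047.
Nominal growth factor: 1.38620. Real growth factor = 1.38620 / 1.17047 ≈ 1.18430.
Total real return ≈ 18.4304%.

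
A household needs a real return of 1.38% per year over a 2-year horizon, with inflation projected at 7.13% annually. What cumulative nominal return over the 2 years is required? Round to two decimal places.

17.96%

Required annual nominal rate: (1+1.38%)(1+7.13%) − 1 = 8.608394%.
Cumulative over 2 years: (1 + 0.08608394)^2 − 1 ≈ 0.17958.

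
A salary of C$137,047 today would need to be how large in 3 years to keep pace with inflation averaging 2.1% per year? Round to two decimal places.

C$145,863.54

Cumulative price-level factor: (1+2.1%)^3 = 1.064332261.
The nominal amount required is C$137,047 scaled up by that factor.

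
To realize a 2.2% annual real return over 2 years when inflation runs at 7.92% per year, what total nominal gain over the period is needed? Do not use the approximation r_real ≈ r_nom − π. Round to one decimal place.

21.6%

Required annual nominal rate: (1+2.2%)(1+7.92%) − 1 = 10.29424%.
Cumulative over 2 years: (1 + 0.1029424)^2 − 1 ≈ 0.21648.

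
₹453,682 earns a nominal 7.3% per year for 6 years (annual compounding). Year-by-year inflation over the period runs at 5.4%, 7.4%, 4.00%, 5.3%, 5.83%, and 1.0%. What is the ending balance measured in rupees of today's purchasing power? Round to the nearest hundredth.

₹522,532.26

Nominal value at maturity: ₹453,682 × (1 + 7.3%)^6 ≈ ₹692,388.56.
Price-level factor over 6 years: 1.054 × 1.074 × 1.0400 × 1.053 × 1.0583 × 1.010 ≈ 1.3250637487.
Dividing the nominal maturity value by the price-level factor gives the value in today's money.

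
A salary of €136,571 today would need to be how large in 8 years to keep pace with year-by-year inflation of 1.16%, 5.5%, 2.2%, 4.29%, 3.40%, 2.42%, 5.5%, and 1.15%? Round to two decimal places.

€175,564.62

Cumulative price-level factor: 1.0116 × 1.055 × 1.022 × 1.0429 × 1.0340 × 1.0242 × 1.055 × 1.0115 ≈ 1.2855190019.
The nominal amount required is €136,571 scaled up by that factor.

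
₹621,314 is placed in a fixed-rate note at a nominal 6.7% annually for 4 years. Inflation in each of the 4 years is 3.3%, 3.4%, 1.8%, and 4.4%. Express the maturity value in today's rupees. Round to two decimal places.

Nominal value at maturity: ₹621,314 × (1 + 6.7%)^4 ≈ ₹805,320.62.
Price-level factor over 4 years: 1.033 × 1.034 × 1.018 × 1.044 ≈ 1.1351915166.
The maturity value deflated by that factor is the answer in today's purchasing power.

₹709,413.88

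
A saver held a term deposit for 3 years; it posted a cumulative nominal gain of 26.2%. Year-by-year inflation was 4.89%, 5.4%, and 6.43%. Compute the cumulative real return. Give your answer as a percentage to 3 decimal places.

Cumulative inflation factor: 1.0489 × 1.054 × 1.0643 ≈ 1.17663.
Nominal growth factor: 1.26200. Real growth factor = 1.26200 / 1.17663 ≈ 1.07256.
Total real return ≈ 7.2558%.

7.256%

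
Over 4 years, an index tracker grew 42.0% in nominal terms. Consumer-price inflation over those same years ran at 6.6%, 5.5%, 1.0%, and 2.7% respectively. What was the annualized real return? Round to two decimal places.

Cumulative inflation factor: 1.066 × 1.055 × 1.010 × 1.027 ≈ 1.16654.
Nominal growth factor: 1.42000. Real growth factor = 1.42000 / 1.16654 ≈ 1.21727.
Annualized: 1.21727^(1/4) − 1 ≈ 0.05038.

5.04%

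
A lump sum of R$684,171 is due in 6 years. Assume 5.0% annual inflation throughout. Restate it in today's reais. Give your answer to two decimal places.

R$510,538.93

Price-level factor over 6 years: (1 + 5.0%)^6 ≈ 1.3400956406.
Purchasing power today: R$684,171 divided by that factor.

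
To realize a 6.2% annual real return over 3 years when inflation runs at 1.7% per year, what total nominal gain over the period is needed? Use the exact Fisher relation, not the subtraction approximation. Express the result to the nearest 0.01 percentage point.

25.99%

Required annual nominal rate: (1+6.2%)(1+1.7%) − 1 = 8.0054%.
Cumulative over 3 years: (1 + 0.080054)^3 − 1 ≈ 0.25990.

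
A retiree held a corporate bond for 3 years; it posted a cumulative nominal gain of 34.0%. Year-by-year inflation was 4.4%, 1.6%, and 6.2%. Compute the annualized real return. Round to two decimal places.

Cumulative inflation factor: 1.044 × 1.016 × 1.062 ≈ 1.12647.
Nominal growth factor: 1.34000. Real growth factor = 1.34000 / 1.12647 ≈ 1.18956.
Annualized: 1.18956^(1/3) − 1 ≈ 0.05957.

5.96%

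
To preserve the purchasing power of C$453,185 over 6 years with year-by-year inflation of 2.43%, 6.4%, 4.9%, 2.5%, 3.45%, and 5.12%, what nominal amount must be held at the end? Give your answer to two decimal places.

Cumulative price-level factor: 1.0243 × 1.064 × 1.049 × 1.025 × 1.0345 × 1.0512 ≈ 1.2743361449.
The nominal amount required is C$453,185 scaled up by that factor.

C$577,510.03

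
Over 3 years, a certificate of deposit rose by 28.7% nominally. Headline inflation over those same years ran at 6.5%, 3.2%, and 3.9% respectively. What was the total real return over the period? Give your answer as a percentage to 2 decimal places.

Cumulative inflation factor: 1.065 × 1.032 × 1.039 ≈ 1.14194.
Nominal growth factor: 1.28700. Real growth factor = 1.28700 / 1.14194 ≈ 1.12703.
Total real return ≈ 12.7025%.

12.70%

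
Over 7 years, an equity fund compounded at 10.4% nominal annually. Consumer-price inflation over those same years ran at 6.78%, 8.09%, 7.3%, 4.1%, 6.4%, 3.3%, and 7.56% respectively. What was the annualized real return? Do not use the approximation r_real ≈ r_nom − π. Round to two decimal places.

Cumulative inflation factor: 1.0678 × 1.0809 × 1.073 × 1.041 × 1.064 × 1.033 × 1.0756 ≈ 1.52412.
Nominal growth factor: 1.99887. Real growth factor = 1.99887 / 1.52412 ≈ 1.31149.
Annualized: 1.31149^(1/7) − 1 ≈ 0.03950.

3.95%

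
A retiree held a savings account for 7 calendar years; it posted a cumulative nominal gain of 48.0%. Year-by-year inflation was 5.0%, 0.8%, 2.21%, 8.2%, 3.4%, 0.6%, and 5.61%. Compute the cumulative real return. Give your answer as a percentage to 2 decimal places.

15.10%

Cumulative inflation factor: 1.050 × 1.008 × 1.0221 × 1.082 × 1.034 × 1.006 × 1.0561 ≈ 1.28586.
Nominal growth factor: 1.48000. Real growth factor = 1.48000 / 1.28586 ≈ 1.15098.
Total real return ≈ 15.0980%.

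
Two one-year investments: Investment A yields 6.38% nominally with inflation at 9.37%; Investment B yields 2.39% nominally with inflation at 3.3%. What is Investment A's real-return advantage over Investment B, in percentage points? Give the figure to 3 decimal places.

Investment A real return: 1.0638/1.0937 − 1 = -2.7338%.
Investment B real return: 1.0239/1.033 − 1 = -0.8809%.
Difference: -2.7338 − (-0.8809) = -1.8529 pp.

-1.853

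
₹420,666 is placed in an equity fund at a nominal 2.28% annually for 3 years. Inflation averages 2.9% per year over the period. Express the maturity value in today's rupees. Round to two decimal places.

₹413,107.85

Nominal value at maturity: ₹420,666 × (1 + 2.28%)^3 ≈ ₹450,100.58.
Price-level factor over 3 years: (1 + 2.9%)^3 = 1.089547389.
Dividing the nominal maturity value by the price-level factor gives the value in today's money.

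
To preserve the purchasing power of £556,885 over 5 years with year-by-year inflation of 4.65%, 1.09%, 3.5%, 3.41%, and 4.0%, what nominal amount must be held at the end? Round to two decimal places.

Cumulative price-level factor: 1.0465 × 1.0109 × 1.035 × 1.0341 × 1.040 ≈ 1.1775616582.
Multiplying £556,885 by the price-level factor gives the future nominal sum.

£655,766.42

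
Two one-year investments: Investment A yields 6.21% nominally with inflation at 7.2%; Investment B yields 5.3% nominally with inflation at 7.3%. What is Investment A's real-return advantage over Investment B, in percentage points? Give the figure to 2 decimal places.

0.94

Investment A real return: 1.0621/1.072 − 1 = -0.924%.
Investment B real return: 1.053/1.073 − 1 = -1.864%.
Difference: -0.924 − (-1.864) = 0.940 pp.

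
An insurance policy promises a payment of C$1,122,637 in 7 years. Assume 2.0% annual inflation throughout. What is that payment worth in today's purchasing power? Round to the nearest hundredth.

Price-level factor over 7 years: (1 + 2.0%)^7 ≈ 1.1486856676.
Purchasing power today: C$1,122,637 divided by that factor.

C$977,323.07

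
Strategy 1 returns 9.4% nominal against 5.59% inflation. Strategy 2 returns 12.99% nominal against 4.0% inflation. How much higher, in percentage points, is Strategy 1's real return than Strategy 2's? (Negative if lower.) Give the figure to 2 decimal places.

Strategy 1 real return: 1.094/1.0559 − 1 = 3.608%.
Strategy 2 real return: 1.1299/1.040 − 1 = 8.644%.
Difference: 3.608 − 8.644 = -5.036 pp.

-5.04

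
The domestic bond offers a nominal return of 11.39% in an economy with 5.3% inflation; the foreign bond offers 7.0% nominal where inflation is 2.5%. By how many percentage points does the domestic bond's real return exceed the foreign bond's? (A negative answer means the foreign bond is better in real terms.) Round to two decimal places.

1.39

The domestic bond real return: 1.1139/1.053 − 1 = 5.783%.
The foreign bond real return: 1.070/1.025 − 1 = 4.390%.
Difference: 5.783 − 4.390 = 1.393 pp.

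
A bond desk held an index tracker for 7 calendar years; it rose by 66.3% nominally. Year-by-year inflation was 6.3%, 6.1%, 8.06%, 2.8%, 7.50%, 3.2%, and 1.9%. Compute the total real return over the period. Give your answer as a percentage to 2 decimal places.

Cumulative inflation factor: 1.063 × 1.061 × 1.0806 × 1.028 × 1.0750 × 1.032 × 1.019 ≈ 1.41635.
Nominal growth factor: 1.66300. Real growth factor = 1.66300 / 1.41635 ≈ 1.17415.
Total real return ≈ 17.4149%.

17.41%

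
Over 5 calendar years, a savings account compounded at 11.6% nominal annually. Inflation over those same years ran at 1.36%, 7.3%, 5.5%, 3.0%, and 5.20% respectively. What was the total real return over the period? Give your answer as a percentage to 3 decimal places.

39.235%

Cumulative inflation factor: 1.0136 × 1.073 × 1.055 × 1.030 × 1.0520 ≈ 1.24329.
Nominal growth factor: 1.73110. Real growth factor = 1.73110 / 1.24329 ≈ 1.39235.
Total real return ≈ 39.2353%.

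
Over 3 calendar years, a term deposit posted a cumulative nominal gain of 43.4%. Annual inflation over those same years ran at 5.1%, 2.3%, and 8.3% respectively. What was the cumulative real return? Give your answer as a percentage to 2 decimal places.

23.15%

Cumulative inflation factor: 1.051 × 1.023 × 1.083 ≈ 1.16441.
Nominal growth factor: 1.43400. Real growth factor = 1.43400 / 1.16441 ≈ 1.23152.
Total real return ≈ 23.1522%.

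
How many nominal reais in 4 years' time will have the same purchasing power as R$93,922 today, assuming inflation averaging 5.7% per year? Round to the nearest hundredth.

Cumulative price-level factor: (1+5.7%)^4 ≈ 1.2482453280.
Multiplying R$93,922 by the price-level factor gives the future nominal sum.

R$117,237.70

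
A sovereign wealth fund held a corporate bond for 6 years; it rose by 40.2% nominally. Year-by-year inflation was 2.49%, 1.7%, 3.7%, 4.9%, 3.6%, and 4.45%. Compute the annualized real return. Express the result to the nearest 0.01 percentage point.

Cumulative inflation factor: 1.0249 × 1.017 × 1.037 × 1.049 × 1.036 × 1.0445 ≈ 1.22694.
Nominal growth factor: 1.40200. Real growth factor = 1.40200 / 1.22694 ≈ 1.14268.
Annualized: 1.14268^(1/6) − 1 ≈ 0.02248.

2.25%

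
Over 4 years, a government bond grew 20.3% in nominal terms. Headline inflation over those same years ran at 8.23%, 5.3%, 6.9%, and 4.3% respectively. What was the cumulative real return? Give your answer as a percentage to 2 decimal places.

-5.33%

Cumulative inflation factor: 1.0823 × 1.053 × 1.069 × 1.043 ≈ 1.27069.
Nominal growth factor: 1.20300. Real growth factor = 1.20300 / 1.27069 ≈ 0.94673.
Total real return ≈ -5.3267%.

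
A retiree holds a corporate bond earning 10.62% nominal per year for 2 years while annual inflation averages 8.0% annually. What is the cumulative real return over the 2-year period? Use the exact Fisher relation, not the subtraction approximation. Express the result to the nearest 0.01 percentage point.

The annual real rate is (1+10.62%)/(1+8.0%) − 1 = 2.4259%.
Compounded over 2 years: (1 + 0.024259)^2 − 1 ≈ 0.04911.

4.91%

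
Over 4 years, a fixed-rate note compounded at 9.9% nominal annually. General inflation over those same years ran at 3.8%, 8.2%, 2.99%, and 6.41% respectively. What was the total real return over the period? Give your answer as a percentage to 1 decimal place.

18.5%

Cumulative inflation factor: 1.038 × 1.082 × 1.0299 × 1.0641 ≈ 1.23084.
Nominal growth factor: 1.45878. Real growth factor = 1.45878 / 1.23084 ≈ 1.18519.
Total real return ≈ 18.5192%.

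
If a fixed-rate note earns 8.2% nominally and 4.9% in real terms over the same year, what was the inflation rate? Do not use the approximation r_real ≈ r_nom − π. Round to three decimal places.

3.146%

From (1+r_nom) = (1+r_real)(1+π), we get 1+π = (1 + 8.2%)/(1 + 4.9%) = 1.082/1.049 ≈ 1.03146.
So π ≈ 3.1459%.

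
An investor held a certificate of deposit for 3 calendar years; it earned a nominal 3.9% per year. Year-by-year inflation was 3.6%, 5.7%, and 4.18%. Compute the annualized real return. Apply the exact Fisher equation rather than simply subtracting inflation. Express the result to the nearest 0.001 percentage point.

-0.564%

Cumulative inflation factor: 1.036 × 1.057 × 1.0418 ≈ 1.14083.
Nominal growth factor: 1.12162. Real growth factor = 1.12162 / 1.14083 ≈ 0.98317.
Annualized: 0.98317^(1/3) − 1 ≈ -0.00564.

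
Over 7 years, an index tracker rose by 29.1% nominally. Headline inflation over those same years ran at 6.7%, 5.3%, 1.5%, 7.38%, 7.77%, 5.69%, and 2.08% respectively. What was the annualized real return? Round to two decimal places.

Cumulative inflation factor: 1.067 × 1.053 × 1.015 × 1.0738 × 1.0777 × 1.0569 × 1.0208 ≈ 1.42382.
Nominal growth factor: 1.29100. Real growth factor = 1.29100 / 1.42382 ≈ 0.90672.
Annualized: 0.90672^(1/7) − 1 ≈ -0.01389.

-1.39%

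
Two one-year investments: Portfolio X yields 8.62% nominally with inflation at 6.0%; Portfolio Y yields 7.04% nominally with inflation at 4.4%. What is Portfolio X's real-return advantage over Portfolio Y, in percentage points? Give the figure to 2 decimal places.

Portfolio X real return: 1.0862/1.060 − 1 = 2.472%.
Portfolio Y real return: 1.0704/1.044 − 1 = 2.529%.
Difference: 2.472 − 2.529 = -0.057 pp.

-0.06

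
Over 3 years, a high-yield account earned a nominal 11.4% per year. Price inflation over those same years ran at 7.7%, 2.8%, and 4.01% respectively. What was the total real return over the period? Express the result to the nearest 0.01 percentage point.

Cumulative inflation factor: 1.077 × 1.028 × 1.0401 ≈ 1.15155.
Nominal growth factor: 1.38247. Real growth factor = 1.38247 / 1.15155 ≈ 1.20053.
Total real return ≈ 20.0526%.

20.05%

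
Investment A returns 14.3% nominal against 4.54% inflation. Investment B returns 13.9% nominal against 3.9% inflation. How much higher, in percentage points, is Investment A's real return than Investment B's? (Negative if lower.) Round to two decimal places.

-0.29

Investment A real return: 1.143/1.0454 − 1 = 9.336%.
Investment B real return: 1.139/1.039 − 1 = 9.625%.
Difference: 9.336 − 9.625 = -0.289 pp.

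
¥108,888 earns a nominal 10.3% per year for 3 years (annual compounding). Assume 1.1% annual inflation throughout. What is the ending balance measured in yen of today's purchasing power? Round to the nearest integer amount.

Nominal value at maturity: ¥108,888 × (1 + 10.3%)^3 ≈ ¥146,119.
Price-level factor over 3 years: (1 + 1.1%)^3 = 1.033364331.
Dividing the nominal maturity value by the price-level factor gives the value in today's money.

¥141,401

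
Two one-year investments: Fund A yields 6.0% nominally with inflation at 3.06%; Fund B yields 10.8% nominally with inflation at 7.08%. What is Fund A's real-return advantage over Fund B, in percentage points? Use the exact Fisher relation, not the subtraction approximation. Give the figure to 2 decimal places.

Fund A real return: 1.060/1.0306 − 1 = 2.853%.
Fund B real return: 1.108/1.0708 − 1 = 3.474%.
Difference: 2.853 − 3.474 = -0.621 pp.

-0.62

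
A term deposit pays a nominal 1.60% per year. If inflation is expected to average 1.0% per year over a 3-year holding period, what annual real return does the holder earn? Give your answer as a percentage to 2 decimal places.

With constant rates the annual real return is the same each year: (1+1.60%)/(1+1.0%) − 1 = 0.00594.

0.59%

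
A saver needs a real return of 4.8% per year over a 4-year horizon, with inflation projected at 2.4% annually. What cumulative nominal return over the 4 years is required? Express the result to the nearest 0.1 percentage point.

Required annual nominal rate: (1+4.8%)(1+2.4%) − 1 = 7.3152%.
Cumulative over 4 years: (1 + 0.073152)^4 − 1 ≈ 0.32631.

32.6%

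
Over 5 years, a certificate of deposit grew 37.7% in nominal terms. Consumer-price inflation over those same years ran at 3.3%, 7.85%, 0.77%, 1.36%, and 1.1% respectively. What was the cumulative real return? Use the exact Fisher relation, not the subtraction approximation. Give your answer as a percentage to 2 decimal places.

Cumulative inflation factor: 1.033 × 1.0785 × 1.0077 × 1.0136 × 1.011 ≈ 1.15045.
Nominal growth factor: 1.37700. Real growth factor = 1.37700 / 1.15045 ≈ 1.19692.
Total real return ≈ 19.6918%.

19.69%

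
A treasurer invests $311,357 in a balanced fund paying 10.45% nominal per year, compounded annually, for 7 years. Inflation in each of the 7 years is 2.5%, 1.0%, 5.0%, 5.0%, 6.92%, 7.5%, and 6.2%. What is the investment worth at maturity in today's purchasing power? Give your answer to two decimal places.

Nominal value at maturity: $311,357 × (1 + 10.45%)^7 ≈ $624,336.43.
Price-level factor over 7 years: 1.025 × 1.010 × 1.050 × 1.050 × 1.0692 × 1.075 × 1.062 ≈ 1.3932073867.
Dividing the nominal maturity value by the price-level factor gives the value in today's money.

$448,128.85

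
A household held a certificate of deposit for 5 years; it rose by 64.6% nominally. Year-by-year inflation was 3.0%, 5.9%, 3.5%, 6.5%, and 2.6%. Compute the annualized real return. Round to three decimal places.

5.938%

Cumulative inflation factor: 1.030 × 1.059 × 1.035 × 1.065 × 1.026 ≈ 1.23359.
Nominal growth factor: 1.64600. Real growth factor = 1.64600 / 1.23359 ≈ 1.33432.
Annualized: 1.33432^(1/5) − 1 ≈ 0.05938.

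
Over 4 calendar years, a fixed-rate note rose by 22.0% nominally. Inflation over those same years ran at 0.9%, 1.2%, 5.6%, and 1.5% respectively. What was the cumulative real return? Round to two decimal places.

11.47%

Cumulative inflation factor: 1.009 × 1.012 × 1.056 × 1.015 ≈ 1.09446.
Nominal growth factor: 1.22000. Real growth factor = 1.22000 / 1.09446 ≈ 1.11470.
Total real return ≈ 11.4700%.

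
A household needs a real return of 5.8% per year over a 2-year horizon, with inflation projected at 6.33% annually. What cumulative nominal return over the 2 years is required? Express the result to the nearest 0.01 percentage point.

26.56%

Required annual nominal rate: (1+5.8%)(1+6.33%) − 1 = 12.49714%.
Cumulative over 2 years: (1 + 0.1249714)^2 − 1 ≈ 0.26556.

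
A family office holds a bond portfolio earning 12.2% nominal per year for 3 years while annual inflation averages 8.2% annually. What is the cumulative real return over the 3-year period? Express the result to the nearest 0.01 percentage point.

11.51%

The annual real rate is (1+12.2%)/(1+8.2%) − 1 = 3.6969%.
Compounded over 3 years: (1 + 0.036969)^3 − 1 ≈ 0.11506.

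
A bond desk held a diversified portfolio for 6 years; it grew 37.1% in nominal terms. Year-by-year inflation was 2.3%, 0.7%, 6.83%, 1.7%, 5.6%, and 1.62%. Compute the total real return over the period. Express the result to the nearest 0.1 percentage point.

Cumulative inflation factor: 1.023 × 1.007 × 1.0683 × 1.017 × 1.056 × 1.0162 ≈ 1.20105.
Nominal growth factor: 1.37100. Real growth factor = 1.37100 / 1.20105 ≈ 1.14150.
Total real return ≈ 14.1498%.

14.1%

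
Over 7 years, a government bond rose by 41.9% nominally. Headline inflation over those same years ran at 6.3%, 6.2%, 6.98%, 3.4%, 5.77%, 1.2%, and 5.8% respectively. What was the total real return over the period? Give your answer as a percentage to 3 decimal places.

0.340%

Cumulative inflation factor: 1.063 × 1.062 × 1.0698 × 1.034 × 1.0577 × 1.012 × 1.058 ≈ 1.41420.
Nominal growth factor: 1.41900. Real growth factor = 1.41900 / 1.41420 ≈ 1.00340.
Total real return ≈ 0.3397%.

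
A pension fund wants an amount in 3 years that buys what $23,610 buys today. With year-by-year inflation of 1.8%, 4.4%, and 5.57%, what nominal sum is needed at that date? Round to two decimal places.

$26,490.17

Cumulative price-level factor: 1.018 × 1.044 × 1.0557 = 1.1219895144.
The nominal amount required is $23,610 scaled up by that factor.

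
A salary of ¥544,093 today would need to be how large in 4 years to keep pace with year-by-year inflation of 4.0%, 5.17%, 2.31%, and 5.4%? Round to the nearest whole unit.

Cumulative price-level factor: 1.040 × 1.0517 × 1.0231 × 1.054 ≈ 1.1794618790.
The nominal amount required is ¥544,093 scaled up by that factor.

¥641,737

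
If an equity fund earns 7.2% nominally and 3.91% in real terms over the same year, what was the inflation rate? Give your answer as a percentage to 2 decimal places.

From (1+r_nom) = (1+r_real)(1+π), we get 1+π = (1 + 7.2%)/(1 + 3.91%) = 1.072/1.0391 ≈ 1.03166.
So π ≈ 3.1662%.

3.17%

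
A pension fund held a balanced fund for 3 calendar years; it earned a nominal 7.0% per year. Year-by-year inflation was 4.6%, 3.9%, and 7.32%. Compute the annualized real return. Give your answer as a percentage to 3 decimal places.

Cumulative inflation factor: 1.046 × 1.039 × 1.0732 ≈ 1.16635.
Nominal growth factor: 1.22504. Real growth factor = 1.22504 / 1.16635 ≈ 1.05032.
Annualized: 1.05032^(1/3) − 1 ≈ 0.01650.

1.650%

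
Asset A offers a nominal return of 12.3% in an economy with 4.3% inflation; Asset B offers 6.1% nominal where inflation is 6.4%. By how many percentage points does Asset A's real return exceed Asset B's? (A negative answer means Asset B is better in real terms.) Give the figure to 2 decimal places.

Asset A real return: 1.123/1.043 − 1 = 7.670%.
Asset B real return: 1.061/1.064 − 1 = -0.282%.
Difference: 7.670 − (-0.282) = 7.952 pp.

7.95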